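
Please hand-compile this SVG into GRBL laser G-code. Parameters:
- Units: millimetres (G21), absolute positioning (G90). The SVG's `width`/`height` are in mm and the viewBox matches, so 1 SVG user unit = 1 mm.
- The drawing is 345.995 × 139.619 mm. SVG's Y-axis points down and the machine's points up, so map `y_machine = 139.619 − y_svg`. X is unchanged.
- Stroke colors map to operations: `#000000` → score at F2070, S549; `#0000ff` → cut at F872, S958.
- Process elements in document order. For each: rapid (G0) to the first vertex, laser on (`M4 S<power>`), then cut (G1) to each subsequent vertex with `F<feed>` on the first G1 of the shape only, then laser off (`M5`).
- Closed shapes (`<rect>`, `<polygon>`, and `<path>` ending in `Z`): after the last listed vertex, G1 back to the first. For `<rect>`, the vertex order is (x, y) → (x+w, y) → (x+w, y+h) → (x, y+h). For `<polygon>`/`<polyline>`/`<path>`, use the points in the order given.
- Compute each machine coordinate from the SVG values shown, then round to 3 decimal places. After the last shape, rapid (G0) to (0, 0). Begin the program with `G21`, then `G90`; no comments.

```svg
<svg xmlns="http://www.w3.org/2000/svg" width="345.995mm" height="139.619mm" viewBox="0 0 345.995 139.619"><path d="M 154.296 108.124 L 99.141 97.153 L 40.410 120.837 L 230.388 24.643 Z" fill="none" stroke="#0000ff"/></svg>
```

1 u = 1 mm; y_m = 139.619 − y.

[1] `<path>` closed polygon, #0000ff→cut S958 F872: (154.296,31.495) → (99.141,42.466) → (40.410,18.782) → (230.388,114.976) → (154.296,31.495) (closed)

G21
G90
G0 X154.296 Y31.495
M4 S958
G1 X99.141 Y42.466 F872
G1 X40.410 Y18.782
G1 X230.388 Y114.976
G1 X154.296 Y31.495
M5
G0 X0.000 Y0.000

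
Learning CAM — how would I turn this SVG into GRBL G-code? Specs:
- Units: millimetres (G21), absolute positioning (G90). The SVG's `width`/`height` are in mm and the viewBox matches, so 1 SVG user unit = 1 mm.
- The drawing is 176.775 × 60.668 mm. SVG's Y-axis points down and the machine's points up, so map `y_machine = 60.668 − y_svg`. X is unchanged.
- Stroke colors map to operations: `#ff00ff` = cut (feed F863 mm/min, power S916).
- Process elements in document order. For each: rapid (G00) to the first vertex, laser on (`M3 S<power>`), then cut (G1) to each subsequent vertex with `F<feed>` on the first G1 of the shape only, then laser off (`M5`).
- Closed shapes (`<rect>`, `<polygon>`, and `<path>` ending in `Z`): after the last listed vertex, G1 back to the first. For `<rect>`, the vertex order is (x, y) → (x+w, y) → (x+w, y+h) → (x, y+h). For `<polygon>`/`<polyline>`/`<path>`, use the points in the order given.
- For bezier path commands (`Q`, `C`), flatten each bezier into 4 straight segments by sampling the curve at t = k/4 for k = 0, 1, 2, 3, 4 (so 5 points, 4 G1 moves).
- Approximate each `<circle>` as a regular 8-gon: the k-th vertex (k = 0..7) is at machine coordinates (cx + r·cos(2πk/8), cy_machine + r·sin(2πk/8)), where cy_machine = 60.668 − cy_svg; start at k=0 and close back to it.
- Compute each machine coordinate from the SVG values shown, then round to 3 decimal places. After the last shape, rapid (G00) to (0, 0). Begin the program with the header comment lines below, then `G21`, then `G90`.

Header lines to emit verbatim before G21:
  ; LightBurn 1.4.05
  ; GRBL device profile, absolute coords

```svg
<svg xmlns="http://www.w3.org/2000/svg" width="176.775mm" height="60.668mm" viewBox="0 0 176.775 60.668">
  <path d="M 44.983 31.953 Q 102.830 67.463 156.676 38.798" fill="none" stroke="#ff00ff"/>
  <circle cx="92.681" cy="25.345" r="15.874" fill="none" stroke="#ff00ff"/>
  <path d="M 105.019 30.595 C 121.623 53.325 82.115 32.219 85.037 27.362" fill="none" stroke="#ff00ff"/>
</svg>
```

1 u = 1 mm; y_m = 60.668 − y.

[1] `<path>` quadratic bezier, #ff00ff→cut S916 F863: (44.983,28.715) → (73.656,14.971) → (101.830,9.249) → (129.503,11.548) → (156.676,21.870)

[2] `<circle>` circle, #ff00ff→cut S916 F863: (108.555,35.323) → (103.906,46.548) → (92.681,51.197) → (81.456,46.548) → (76.807,35.323) → (81.456,24.098) → (92.681,19.449) → (103.906,24.098) → (108.555,35.323) (closed)

[3] `<path>` cubic bezier, #ff00ff→cut S916 F863: (105.019,30.073) → (108.491,20.306) → (100.159,21.344) → (89.261,27.555) → (85.037,33.306)

; LightBurn 1.4.05
; GRBL device profile, absolute coords
G21
G90
G00 X44.983 Y28.715
M3 S916
G1 X73.656 Y14.971 F863
G1 X101.830 Y9.249
G1 X129.503 Y11.548
G1 X156.676 Y21.870
M5
G00 X108.555 Y35.323
M3 S916
G1 X103.906 Y46.548 F863
G1 X92.681 Y51.197
G1 X81.456 Y46.548
G1 X76.807 Y35.323
G1 X81.456 Y24.098
G1 X92.681 Y19.449
G1 X103.906 Y24.098
G1 X108.555 Y35.323
M5
G00 X105.019 Y30.073
M3 S916
G1 X108.491 Y20.306 F863
G1 X100.159 Y21.344
G1 X89.261 Y27.555
G1 X85.037 Y33.306
M5
G00 X0.000 Y0.000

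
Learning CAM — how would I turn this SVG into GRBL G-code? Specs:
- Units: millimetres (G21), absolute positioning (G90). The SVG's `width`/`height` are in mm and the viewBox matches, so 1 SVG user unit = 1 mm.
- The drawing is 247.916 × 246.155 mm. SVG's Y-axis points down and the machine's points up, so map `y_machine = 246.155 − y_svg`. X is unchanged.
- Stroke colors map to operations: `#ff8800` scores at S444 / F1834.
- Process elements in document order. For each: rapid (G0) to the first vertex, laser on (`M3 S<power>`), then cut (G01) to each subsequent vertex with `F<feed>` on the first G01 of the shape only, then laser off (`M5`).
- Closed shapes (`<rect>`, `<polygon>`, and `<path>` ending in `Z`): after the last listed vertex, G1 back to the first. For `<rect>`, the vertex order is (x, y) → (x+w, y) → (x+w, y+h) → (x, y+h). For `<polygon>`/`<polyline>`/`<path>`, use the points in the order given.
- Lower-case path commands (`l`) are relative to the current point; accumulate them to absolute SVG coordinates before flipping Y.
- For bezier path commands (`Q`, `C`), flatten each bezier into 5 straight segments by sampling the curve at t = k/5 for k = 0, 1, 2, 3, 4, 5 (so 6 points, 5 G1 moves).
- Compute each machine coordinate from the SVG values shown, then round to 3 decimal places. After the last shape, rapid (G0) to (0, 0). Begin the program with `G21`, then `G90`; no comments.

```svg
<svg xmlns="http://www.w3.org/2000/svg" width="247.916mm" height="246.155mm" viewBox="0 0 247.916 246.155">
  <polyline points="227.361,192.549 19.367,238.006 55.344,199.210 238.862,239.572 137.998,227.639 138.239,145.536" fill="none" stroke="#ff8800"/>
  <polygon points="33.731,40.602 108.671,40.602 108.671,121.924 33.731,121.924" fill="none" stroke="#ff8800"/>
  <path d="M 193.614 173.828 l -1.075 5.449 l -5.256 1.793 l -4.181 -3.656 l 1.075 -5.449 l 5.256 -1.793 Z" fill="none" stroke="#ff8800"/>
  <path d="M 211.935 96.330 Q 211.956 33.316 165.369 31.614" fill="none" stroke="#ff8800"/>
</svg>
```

G21
G90
G0 X227.361 Y53.606
M3 S444
G01 X19.367 Y8.149 F1834
G01 X55.344 Y46.945
G01 X238.862 Y6.583
G01 X137.998 Y18.516
G01 X138.239 Y100.619
M5
G0 X33.731 Y205.553
M3 S444
G01 X108.671 Y205.553 F1834
G01 X108.671 Y124.231
G01 X33.731 Y124.231
G01 X33.731 Y205.553
M5
G0 X193.614 Y72.327
M3 S444
G01 X192.539 Y66.878 F1834
G01 X187.283 Y65.085
G01 X183.102 Y68.741
G01 X184.177 Y74.190
G01 X189.433 Y75.983
G01 X193.614 Y72.327
M5
G0 X211.935 Y149.825
M3 S444
G01 X210.079 Y172.578 F1834
G01 X204.495 Y190.426
G01 X195.181 Y203.369
G01 X182.139 Y211.408
G01 X165.369 Y214.541
M5
G0 X0.000 Y0.000

Since the viewBox matches the mm dimensions, user units are millimetres directly. The only transform is the Y-flip y_m = 246.155 − y_svg.

Shape 1 is a open polyline drawn with `<polyline>`. Its stroke #ff8800 means score at S444, F1834. After flipping Y the toolpath is (227.361,53.606) → (19.367,8.149) → (55.344,46.945) → (238.862,6.583) → (137.998,18.516) → (138.239,100.619).

Shape 2 is a rectangle drawn with `<polygon>`. Its stroke #ff8800 means score at S444, F1834. After flipping Y the toolpath is (33.731,205.553) → (108.671,205.553) → (108.671,124.231) → (33.731,124.231) → (33.731,205.553), returning to the start.

Shape 3 is a regular polygon drawn with `<path>`. Its stroke #ff8800 means score at S444, F1834. After flipping Y the toolpath is (193.614,72.327) → (192.539,66.878) → (187.283,65.085) → (183.102,68.741) → (184.177,74.190) → (189.433,75.983) → (193.614,72.327), returning to the start.

Shape 4 is a quadratic bezier drawn with `<path>`. Its stroke #ff8800 means score at S444, F1834. After flipping Y the toolpath is (211.935,149.825) → (210.079,172.578) → (204.495,190.426) → (195.181,203.369) → (182.139,211.408) → (165.369,214.541).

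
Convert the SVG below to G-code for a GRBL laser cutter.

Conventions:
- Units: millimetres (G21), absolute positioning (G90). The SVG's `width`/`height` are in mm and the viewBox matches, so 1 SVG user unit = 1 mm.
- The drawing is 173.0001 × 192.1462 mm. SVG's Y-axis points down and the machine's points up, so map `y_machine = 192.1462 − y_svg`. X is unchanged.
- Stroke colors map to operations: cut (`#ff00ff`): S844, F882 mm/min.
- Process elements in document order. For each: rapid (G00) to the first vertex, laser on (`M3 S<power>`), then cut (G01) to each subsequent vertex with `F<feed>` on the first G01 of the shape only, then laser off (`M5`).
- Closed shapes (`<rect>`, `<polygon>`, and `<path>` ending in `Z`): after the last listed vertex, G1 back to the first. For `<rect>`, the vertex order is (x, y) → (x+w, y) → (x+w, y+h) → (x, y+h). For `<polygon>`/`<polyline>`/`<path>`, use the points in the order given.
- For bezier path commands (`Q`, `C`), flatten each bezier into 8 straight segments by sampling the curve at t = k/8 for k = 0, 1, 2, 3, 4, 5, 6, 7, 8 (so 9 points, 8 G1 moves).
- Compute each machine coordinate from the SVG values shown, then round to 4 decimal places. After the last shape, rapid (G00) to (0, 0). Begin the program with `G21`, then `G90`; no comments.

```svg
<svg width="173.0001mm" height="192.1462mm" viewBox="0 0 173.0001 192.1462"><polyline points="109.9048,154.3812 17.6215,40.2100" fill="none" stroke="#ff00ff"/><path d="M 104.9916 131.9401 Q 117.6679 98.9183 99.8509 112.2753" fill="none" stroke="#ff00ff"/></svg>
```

G21
G90
G00 X109.9048 Y37.7650
M3 S844
G01 X17.6215 Y151.9362 F882
M5
G00 X104.9916 Y60.2061
M3 S844
G01 X107.6842 Y67.7369 F882
G01 X109.4239 Y73.8183
G01 X110.2107 Y78.4504
G01 X110.0446 Y81.6332
G01 X108.9255 Y83.3666
G01 X106.8536 Y83.6507
G01 X103.8287 Y82.4855
G01 X99.8509 Y79.8709
M5
G00 X0.0000 Y0.0000

Since the viewBox matches the mm dimensions, user units are millimetres directly. The only transform is the Y-flip y_m = 192.1462 − y_svg.

Shape 1 is a line segment drawn with `<polyline>`. Its stroke #ff00ff means cut at S844, F882. After flipping Y the toolpath is (109.9048,37.7650) → (17.6215,151.9362).

Shape 2 is a quadratic bezier drawn with `<path>`. Its stroke #ff00ff means cut at S844, F882. After flipping Y the toolpath is (104.9916,60.2061) → (107.6842,67.7369) → (109.4239,73.8183) → (110.2107,78.4504) → (110.0446,81.6332) → (108.9255,83.3666) → (106.8536,83.6507) → (103.8287,82.4855) → (99.8509,79.8709).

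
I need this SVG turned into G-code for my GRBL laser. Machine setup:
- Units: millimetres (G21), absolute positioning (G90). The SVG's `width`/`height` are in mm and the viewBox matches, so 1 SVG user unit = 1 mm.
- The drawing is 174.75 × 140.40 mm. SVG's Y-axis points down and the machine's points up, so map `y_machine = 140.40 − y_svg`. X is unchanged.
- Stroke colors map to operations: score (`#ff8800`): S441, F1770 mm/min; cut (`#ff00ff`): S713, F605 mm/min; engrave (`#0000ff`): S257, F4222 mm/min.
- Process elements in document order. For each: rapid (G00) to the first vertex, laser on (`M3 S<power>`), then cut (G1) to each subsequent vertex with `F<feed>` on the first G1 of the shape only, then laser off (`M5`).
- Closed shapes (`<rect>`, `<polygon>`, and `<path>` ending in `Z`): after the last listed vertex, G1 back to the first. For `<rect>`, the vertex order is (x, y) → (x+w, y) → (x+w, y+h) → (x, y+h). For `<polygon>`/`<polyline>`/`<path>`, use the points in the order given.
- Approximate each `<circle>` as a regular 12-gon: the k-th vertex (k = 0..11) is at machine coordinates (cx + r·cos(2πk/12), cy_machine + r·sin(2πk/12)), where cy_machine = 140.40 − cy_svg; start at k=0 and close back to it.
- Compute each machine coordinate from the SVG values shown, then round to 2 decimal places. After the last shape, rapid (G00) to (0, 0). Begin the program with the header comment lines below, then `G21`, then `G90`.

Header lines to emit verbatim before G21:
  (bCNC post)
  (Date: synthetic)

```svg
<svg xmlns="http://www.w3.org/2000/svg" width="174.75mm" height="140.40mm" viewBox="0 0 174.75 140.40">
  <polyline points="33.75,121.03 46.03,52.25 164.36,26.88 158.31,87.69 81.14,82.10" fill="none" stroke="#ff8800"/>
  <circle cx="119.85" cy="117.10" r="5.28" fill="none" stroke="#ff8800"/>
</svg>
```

Since the viewBox matches the mm dimensions, user units are millimetres directly. The only transform is the Y-flip y_m = 140.40 − y_svg.

Shape 1 is a open polyline drawn with `<polyline>`. Its stroke #ff8800 means score at S441, F1770. After flipping Y the toolpath is (33.75,19.37) → (46.03,88.15) → (164.36,113.52) → (158.31,52.71) → (81.14,58.30).

Shape 2 is a circle drawn with `<circle>`. Its stroke #ff8800 means score at S441, F1770. After flipping Y the toolpath is (125.13,23.30) → (124.42,25.94) → (122.49,27.87) → (119.85,28.58) → (117.21,27.87) → (115.28,25.94) → (114.57,23.30) → (115.28,20.66) → (117.21,18.73) → (119.85,18.02) → (122.49,18.73) → (124.42,20.66) → (125.13,23.30), returning to the start.

(bCNC post)
(Date: synthetic)
G21
G90
G00 X33.75 Y19.37
M3 S441
G1 X46.03 Y88.15 F1770
G1 X164.36 Y113.52
G1 X158.31 Y52.71
G1 X81.14 Y58.30
M5
G00 X125.13 Y23.30
M3 S441
G1 X124.42 Y25.94 F1770
G1 X122.49 Y27.87
G1 X119.85 Y28.58
G1 X117.21 Y27.87
G1 X115.28 Y25.94
G1 X114.57 Y23.30
G1 X115.28 Y20.66
G1 X117.21 Y18.73
G1 X119.85 Y18.02
G1 X122.49 Y18.73
G1 X124.42 Y20.66
G1 X125.13 Y23.30
M5
G00 X0.00 Y0.00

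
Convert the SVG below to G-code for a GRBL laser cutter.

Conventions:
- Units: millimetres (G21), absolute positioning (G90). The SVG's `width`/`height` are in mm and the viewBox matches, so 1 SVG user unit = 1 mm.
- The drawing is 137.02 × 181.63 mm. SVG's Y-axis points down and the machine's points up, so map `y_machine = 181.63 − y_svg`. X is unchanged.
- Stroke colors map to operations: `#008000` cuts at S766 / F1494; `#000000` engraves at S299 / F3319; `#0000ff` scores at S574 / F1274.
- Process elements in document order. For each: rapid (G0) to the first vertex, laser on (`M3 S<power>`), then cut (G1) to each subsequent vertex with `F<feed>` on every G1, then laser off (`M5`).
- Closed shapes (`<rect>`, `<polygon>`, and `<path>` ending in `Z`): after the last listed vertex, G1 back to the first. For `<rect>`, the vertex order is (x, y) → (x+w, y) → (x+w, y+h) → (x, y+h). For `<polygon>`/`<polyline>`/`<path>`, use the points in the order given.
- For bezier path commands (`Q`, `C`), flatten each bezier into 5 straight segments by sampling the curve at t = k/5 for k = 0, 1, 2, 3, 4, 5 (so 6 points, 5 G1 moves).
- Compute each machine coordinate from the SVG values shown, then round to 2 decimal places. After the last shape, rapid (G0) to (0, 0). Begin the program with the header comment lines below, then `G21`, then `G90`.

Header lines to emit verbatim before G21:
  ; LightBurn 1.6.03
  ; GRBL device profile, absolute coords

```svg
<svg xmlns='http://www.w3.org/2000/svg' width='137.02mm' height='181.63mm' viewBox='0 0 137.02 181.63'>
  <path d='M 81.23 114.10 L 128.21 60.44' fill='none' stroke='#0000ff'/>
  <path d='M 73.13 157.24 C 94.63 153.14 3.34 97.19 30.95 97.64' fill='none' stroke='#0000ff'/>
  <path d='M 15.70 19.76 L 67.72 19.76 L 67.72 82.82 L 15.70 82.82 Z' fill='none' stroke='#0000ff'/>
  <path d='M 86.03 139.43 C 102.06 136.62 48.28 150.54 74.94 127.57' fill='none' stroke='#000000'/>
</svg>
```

; LightBurn 1.6.03
; GRBL device profile, absolute coords
G21
G90
G0 X81.23 Y67.53
M3 S574
G1 X128.21 Y121.19 F1274
M5
G0 X73.13 Y24.39
M3 S574
G1 X74.35 Y32.21 F1274
G1 X59.62 Y47.27 F1274
G1 X40.06 Y64.39 F1274
G1 X26.80 Y78.36 F1274
G1 X30.95 Y83.99 F1274
M5
G0 X15.70 Y161.87
M3 S574
G1 X67.72 Y161.87 F1274
G1 X67.72 Y98.81 F1274
G1 X15.70 Y98.81 F1274
G1 X15.70 Y161.87 F1274
M5
G0 X86.03 Y42.20
M3 S299
G1 X88.47 Y42.31 F3319
G1 X81.37 Y40.97 F3319
G1 X71.94 Y40.77 F3319
G1 X67.39 Y44.28 F3319
G1 X74.94 Y54.06 F3319
M5
G0 X0.00 Y0.00

Since the viewBox matches the mm dimensions, user units are millimetres directly. The only transform is the Y-flip y_m = 181.63 − y_svg.

Shape 1 is a line segment drawn with `<path>`. Its stroke #0000ff means score at S574, F1274. After flipping Y the toolpath is (81.23,67.53) → (128.21,121.19).

Shape 2 is a cubic bezier drawn with `<path>`. Its stroke #0000ff means score at S574, F1274. After flipping Y the toolpath is (73.13,24.39) → (74.35,32.21) → (59.62,47.27) → (40.06,64.39) → (26.80,78.36) → (30.95,83.99).

Shape 3 is a rectangle drawn with `<path>`. Its stroke #0000ff means score at S574, F1274. After flipping Y the toolpath is (15.70,161.87) → (67.72,161.87) → (67.72,98.81) → (15.70,98.81) → (15.70,161.87), returning to the start.

Shape 4 is a cubic bezier drawn with `<path>`. Its stroke #000000 means engrave at S299, F3319. After flipping Y the toolpath is (86.03,42.20) → (88.47,42.31) → (81.37,40.97) → (71.94,40.77) → (67.39,44.28) → (74.94,54.06).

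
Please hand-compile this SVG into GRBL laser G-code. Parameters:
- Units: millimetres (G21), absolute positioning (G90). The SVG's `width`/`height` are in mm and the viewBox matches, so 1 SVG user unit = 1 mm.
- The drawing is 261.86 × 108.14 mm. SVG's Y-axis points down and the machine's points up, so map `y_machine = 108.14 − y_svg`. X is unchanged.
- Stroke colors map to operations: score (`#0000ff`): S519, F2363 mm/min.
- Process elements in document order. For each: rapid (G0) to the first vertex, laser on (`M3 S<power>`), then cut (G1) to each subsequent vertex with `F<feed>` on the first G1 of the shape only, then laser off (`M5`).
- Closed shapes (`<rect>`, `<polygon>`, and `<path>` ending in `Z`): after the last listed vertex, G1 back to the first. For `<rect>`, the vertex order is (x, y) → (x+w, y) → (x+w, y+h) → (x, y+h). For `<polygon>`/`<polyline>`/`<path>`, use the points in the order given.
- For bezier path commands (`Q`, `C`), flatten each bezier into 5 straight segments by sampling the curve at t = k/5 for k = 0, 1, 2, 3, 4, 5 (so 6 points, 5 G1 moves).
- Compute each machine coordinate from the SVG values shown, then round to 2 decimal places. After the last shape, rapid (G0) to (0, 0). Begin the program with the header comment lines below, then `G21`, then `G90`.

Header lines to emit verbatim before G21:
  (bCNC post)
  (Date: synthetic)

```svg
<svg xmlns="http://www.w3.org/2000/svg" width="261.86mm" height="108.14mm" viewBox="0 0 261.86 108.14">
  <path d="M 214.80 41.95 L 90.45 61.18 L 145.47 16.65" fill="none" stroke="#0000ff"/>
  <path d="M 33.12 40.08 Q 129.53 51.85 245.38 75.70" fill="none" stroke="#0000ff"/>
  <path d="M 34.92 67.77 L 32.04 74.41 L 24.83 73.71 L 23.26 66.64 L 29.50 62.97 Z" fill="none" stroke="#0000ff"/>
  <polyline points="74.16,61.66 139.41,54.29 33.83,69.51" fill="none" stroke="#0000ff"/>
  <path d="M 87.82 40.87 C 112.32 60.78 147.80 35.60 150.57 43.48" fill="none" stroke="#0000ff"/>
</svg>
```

Since the viewBox matches the mm dimensions, user units are millimetres directly. The only transform is the Y-flip y_m = 108.14 − y_svg.

Shape 1 is a open polyline drawn with `<path>`. Its stroke #0000ff means score at S519, F2363. After flipping Y the toolpath is (214.80,66.19) → (90.45,46.96) → (145.47,91.49).

Shape 2 is a quadratic bezier drawn with `<path>`. Its stroke #0000ff means score at S519, F2363. After flipping Y the toolpath is (33.12,68.06) → (72.46,62.87) → (113.36,56.71) → (155.81,49.59) → (199.82,41.50) → (245.38,32.44).

Shape 3 is a regular polygon drawn with `<path>`. Its stroke #0000ff means score at S519, F2363. After flipping Y the toolpath is (34.92,40.37) → (32.04,33.73) → (24.83,34.43) → (23.26,41.50) → (29.50,45.17) → (34.92,40.37), returning to the start.

Shape 4 is a open polyline drawn with `<polyline>`. Its stroke #0000ff means score at S519, F2363. After flipping Y the toolpath is (74.16,46.48) → (139.41,53.85) → (33.83,38.63).

Shape 5 is a cubic bezier drawn with `<path>`. Its stroke #0000ff means score at S519, F2363. After flipping Y the toolpath is (87.82,67.27) → (103.49,60.11) → (119.69,60.02) → (134.34,63.25) → (145.33,66.05) → (150.57,64.66).

(bCNC post)
(Date: synthetic)
G21
G90
G0 X214.80 Y66.19
M3 S519
G1 X90.45 Y46.96 F2363
G1 X145.47 Y91.49
M5
G0 X33.12 Y68.06
M3 S519
G1 X72.46 Y62.87 F2363
G1 X113.36 Y56.71
G1 X155.81 Y49.59
G1 X199.82 Y41.50
G1 X245.38 Y32.44
M5
G0 X34.92 Y40.37
M3 S519
G1 X32.04 Y33.73 F2363
G1 X24.83 Y34.43
G1 X23.26 Y41.50
G1 X29.50 Y45.17
G1 X34.92 Y40.37
M5
G0 X74.16 Y46.48
M3 S519
G1 X139.41 Y53.85 F2363
G1 X33.83 Y38.63
M5
G0 X87.82 Y67.27
M3 S519
G1 X103.49 Y60.11 F2363
G1 X119.69 Y60.02
G1 X134.34 Y63.25
G1 X145.33 Y66.05
G1 X150.57 Y64.66
M5
G0 X0.00 Y0.00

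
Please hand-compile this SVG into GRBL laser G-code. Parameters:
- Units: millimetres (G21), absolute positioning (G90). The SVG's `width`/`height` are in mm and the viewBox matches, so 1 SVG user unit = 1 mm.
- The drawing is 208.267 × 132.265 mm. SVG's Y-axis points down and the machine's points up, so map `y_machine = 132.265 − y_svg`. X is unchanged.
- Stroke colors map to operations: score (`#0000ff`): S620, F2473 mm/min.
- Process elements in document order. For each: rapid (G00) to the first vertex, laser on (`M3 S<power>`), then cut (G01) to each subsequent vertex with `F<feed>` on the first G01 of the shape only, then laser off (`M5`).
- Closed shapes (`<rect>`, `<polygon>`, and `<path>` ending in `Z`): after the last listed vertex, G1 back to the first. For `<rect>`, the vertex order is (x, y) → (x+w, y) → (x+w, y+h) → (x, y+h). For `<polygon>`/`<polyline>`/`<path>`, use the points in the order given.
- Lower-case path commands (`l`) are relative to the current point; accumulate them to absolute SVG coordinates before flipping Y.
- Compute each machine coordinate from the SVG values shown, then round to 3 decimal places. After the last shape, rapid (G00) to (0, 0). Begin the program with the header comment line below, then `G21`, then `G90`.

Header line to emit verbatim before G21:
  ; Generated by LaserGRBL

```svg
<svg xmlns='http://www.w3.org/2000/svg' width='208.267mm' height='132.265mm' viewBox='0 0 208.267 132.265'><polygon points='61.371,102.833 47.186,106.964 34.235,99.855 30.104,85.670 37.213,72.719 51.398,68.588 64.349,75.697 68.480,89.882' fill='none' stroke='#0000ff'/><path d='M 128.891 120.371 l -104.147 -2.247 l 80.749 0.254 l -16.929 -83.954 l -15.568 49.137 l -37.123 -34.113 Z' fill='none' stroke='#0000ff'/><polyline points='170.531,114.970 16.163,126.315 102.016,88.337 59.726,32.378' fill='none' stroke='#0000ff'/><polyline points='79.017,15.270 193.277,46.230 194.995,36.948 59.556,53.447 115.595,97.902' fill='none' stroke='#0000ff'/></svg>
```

; Generated by LaserGRBL
G21
G90
G00 X61.371 Y29.432
M3 S620
G01 X47.186 Y25.301 F2473
G01 X34.235 Y32.410
G01 X30.104 Y46.595
G01 X37.213 Y59.546
G01 X51.398 Y63.677
G01 X64.349 Y56.568
G01 X68.480 Y42.383
G01 X61.371 Y29.432
M5
G00 X128.891 Y11.894
M3 S620
G01 X24.744 Y14.141 F2473
G01 X105.493 Y13.887
G01 X88.564 Y97.841
G01 X72.996 Y48.704
G01 X35.873 Y82.817
G01 X128.891 Y11.894
M5
G00 X170.531 Y17.295
M3 S620
G01 X16.163 Y5.950 F2473
G01 X102.016 Y43.928
G01 X59.726 Y99.887
M5
G00 X79.017 Y116.995
M3 S620
G01 X193.277 Y86.035 F2473
G01 X194.995 Y95.317
G01 X59.556 Y78.818
G01 X115.595 Y34.363
M5
G00 X0.000 Y0.000

1 u = 1 mm; y_m = 132.265 − y.

[1] `<polygon>` regular polygon, #0000ff→score S620 F2473: (61.371,29.432) → (47.186,25.301) → (34.235,32.410) → (30.104,46.595) → (37.213,59.546) → (51.398,63.677) → (64.349,56.568) → (68.480,42.383) → (61.371,29.432) (closed)

[2] `<path>` closed polygon, #0000ff→score S620 F2473: (128.891,11.894) → (24.744,14.141) → (105.493,13.887) → (88.564,97.841) → (72.996,48.704) → (35.873,82.817) → (128.891,11.894) (closed)

[3] `<polyline>` open polyline, #0000ff→score S620 F2473: (170.531,17.295) → (16.163,5.950) → (102.016,43.928) → (59.726,99.887)

[4] `<polyline>` open polyline, #0000ff→score S620 F2473: (79.017,116.995) → (193.277,86.035) → (194.995,95.317) → (59.556,78.818) → (115.595,34.363)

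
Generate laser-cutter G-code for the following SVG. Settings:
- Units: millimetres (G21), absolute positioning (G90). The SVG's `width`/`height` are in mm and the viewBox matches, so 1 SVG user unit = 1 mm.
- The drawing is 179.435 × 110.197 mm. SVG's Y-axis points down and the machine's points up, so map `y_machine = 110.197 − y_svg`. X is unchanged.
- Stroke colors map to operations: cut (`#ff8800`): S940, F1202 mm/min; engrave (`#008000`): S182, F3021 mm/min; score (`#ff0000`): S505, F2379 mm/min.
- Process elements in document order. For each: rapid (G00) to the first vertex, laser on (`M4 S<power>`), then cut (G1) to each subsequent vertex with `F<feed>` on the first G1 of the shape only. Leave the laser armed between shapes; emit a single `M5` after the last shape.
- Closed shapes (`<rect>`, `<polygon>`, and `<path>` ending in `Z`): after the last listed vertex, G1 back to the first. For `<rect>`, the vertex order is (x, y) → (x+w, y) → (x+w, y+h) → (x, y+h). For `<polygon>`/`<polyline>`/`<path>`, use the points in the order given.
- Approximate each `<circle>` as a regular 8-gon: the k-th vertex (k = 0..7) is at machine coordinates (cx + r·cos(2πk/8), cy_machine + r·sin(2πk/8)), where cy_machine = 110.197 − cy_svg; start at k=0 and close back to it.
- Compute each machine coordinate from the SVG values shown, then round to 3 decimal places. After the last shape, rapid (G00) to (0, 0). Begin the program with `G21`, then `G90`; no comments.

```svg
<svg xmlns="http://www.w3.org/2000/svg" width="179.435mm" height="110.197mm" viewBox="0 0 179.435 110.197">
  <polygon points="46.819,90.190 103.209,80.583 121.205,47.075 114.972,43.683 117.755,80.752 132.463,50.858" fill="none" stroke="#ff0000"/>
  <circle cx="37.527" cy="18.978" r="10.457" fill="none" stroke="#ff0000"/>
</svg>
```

G21
G90
G00 X46.819 Y20.007
M4 S505
G1 X103.209 Y29.614 F2379
G1 X121.205 Y63.122
G1 X114.972 Y66.514
G1 X117.755 Y29.445
G1 X132.463 Y59.339
G1 X46.819 Y20.007
G00 X47.984 Y91.219
M4 S505
G1 X44.921 Y98.613 F2379
G1 X37.527 Y101.676
G1 X30.133 Y98.613
G1 X27.070 Y91.219
G1 X30.133 Y83.825
G1 X37.527 Y80.762
G1 X44.921 Y83.825
G1 X47.984 Y91.219
M5
G00 X0.000 Y0.000

1 u = 1 mm; y_m = 110.197 − y.

[1] `<polygon>` closed polygon, #ff0000→score S505 F2379: (46.819,20.007) → (103.209,29.614) → (121.205,63.122) → (114.972,66.514) → (117.755,29.445) → (132.463,59.339) → (46.819,20.007) (closed)

[2] `<circle>` circle, #ff0000→score S505 F2379: (47.984,91.219) → (44.921,98.613) → (37.527,101.676) → (30.133,98.613) → (27.070,91.219) → (30.133,83.825) → (37.527,80.762) → (44.921,83.825) → (47.984,91.219) (closed)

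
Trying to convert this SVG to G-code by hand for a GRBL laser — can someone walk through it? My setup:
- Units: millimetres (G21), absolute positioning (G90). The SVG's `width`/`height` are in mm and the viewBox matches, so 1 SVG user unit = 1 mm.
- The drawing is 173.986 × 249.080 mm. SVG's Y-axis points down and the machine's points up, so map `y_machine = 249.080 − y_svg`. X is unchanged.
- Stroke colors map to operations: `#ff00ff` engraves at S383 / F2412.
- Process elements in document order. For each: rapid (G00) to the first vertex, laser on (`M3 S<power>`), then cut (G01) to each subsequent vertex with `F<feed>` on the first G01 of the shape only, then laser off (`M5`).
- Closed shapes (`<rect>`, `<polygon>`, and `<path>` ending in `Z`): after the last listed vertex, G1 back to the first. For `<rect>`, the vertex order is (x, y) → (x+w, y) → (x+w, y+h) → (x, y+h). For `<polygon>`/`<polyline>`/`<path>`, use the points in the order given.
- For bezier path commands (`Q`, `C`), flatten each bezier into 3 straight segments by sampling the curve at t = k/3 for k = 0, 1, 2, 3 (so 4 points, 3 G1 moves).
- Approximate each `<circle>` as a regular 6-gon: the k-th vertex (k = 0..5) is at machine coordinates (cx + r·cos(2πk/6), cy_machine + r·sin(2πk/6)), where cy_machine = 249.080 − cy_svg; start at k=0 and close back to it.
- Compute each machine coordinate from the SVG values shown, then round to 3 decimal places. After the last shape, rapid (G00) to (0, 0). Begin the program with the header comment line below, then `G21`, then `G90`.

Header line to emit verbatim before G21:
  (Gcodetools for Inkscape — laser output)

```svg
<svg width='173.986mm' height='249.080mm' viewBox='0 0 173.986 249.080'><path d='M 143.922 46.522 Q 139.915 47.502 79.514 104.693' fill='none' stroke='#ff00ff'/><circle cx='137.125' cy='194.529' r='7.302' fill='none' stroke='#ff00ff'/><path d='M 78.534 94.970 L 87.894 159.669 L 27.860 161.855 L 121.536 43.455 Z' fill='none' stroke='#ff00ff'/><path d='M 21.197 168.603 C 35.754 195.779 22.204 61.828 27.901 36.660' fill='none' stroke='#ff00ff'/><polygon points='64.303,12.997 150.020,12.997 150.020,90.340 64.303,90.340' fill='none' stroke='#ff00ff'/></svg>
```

1 u = 1 mm; y_m = 249.080 − y.

[1] `<path>` quadratic bezier, #ff00ff→engrave S383 F2412: (143.922,202.558) → (134.985,195.659) → (113.515,176.269) → (79.514,144.387)

[2] `<circle>` circle, #ff00ff→engrave S383 F2412: (144.427,54.551) → (140.776,60.875) → (133.474,60.875) → (129.823,54.551) → (133.474,48.227) → (140.776,48.227) → (144.427,54.551) (closed)

[3] `<path>` closed polygon, #ff00ff→engrave S383 F2412: (78.534,154.110) → (87.894,89.411) → (27.860,87.225) → (121.536,205.625) → (78.534,154.110) (closed)

[4] `<path>` cubic bezier, #ff00ff→engrave S383 F2412: (21.197,80.477) → (28.139,97.013) → (26.866,160.988) → (27.901,212.420)

[5] `<polygon>` rectangle, #ff00ff→engrave S383 F2412: (64.303,236.083) → (150.020,236.083) → (150.020,158.740) → (64.303,158.740) → (64.303,236.083) (closed)

(Gcodetools for Inkscape — laser output)
G21
G90
G00 X143.922 Y202.558
M3 S383
G01 X134.985 Y195.659 F2412
G01 X113.515 Y176.269
G01 X79.514 Y144.387
M5
G00 X144.427 Y54.551
M3 S383
G01 X140.776 Y60.875 F2412
G01 X133.474 Y60.875
G01 X129.823 Y54.551
G01 X133.474 Y48.227
G01 X140.776 Y48.227
G01 X144.427 Y54.551
M5
G00 X78.534 Y154.110
M3 S383
G01 X87.894 Y89.411 F2412
G01 X27.860 Y87.225
G01 X121.536 Y205.625
G01 X78.534 Y154.110
M5
G00 X21.197 Y80.477
M3 S383
G01 X28.139 Y97.013 F2412
G01 X26.866 Y160.988
G01 X27.901 Y212.420
M5
G00 X64.303 Y236.083
M3 S383
G01 X150.020 Y236.083 F2412
G01 X150.020 Y158.740
G01 X64.303 Y158.740
G01 X64.303 Y236.083
M5
G00 X0.000 Y0.000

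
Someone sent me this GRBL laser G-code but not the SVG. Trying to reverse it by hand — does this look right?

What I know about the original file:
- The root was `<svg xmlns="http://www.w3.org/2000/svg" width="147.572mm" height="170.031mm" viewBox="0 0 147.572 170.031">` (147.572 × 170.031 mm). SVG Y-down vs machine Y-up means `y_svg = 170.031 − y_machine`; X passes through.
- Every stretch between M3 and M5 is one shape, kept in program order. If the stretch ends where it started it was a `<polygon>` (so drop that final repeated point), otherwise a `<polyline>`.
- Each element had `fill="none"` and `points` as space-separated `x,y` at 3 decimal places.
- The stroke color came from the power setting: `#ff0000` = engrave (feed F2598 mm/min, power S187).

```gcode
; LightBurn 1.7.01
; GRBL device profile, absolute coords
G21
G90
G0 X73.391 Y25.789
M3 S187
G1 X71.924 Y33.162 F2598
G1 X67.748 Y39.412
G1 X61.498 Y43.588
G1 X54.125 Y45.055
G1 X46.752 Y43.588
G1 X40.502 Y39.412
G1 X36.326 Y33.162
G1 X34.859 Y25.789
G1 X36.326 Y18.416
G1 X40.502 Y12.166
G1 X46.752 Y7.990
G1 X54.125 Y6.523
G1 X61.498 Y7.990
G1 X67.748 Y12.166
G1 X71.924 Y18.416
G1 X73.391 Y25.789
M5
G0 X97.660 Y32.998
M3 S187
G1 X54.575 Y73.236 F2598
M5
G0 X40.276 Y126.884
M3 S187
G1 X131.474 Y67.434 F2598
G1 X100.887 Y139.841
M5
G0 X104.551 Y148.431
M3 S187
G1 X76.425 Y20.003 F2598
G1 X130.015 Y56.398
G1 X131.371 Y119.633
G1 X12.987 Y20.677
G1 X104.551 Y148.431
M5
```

Each laser-on run becomes one SVG element. Flip Y back into SVG space with y_svg = 170.031 − y_machine. Every run uses S187, so all elements get stroke `#ff0000` (engrave).

Run 1: The run returns to its start, so emit a `<polygon>` with points (Y-flipped): 73.391,144.242 71.924,136.869 67.748,130.619 61.498,126.443 54.125,124.976 46.752,126.443 40.502,130.619 36.326,136.869 34.859,144.242 36.326,151.615 40.502,157.865 46.752,162.041 54.125,163.508 61.498,162.041 67.748,157.865 71.924,151.615.

Run 2: The run is open, so emit a `<polyline>` with points (Y-flipped): 97.660,137.033 54.575,96.795.

Run 3: The run is open, so emit a `<polyline>` with points (Y-flipped): 40.276,43.147 131.474,102.597 100.887,30.190.

Run 4: The run returns to its start, so emit a `<polygon>` with points (Y-flipped): 104.551,21.600 76.425,150.028 130.015,113.633 131.371,50.398 12.987,149.354.

<svg xmlns="http://www.w3.org/2000/svg" width="147.572mm" height="170.031mm" viewBox="0 0 147.572 170.031">
  <polygon points="73.391,144.242 71.924,136.869 67.748,130.619 61.498,126.443 54.125,124.976 46.752,126.443 40.502,130.619 36.326,136.869 34.859,144.242 36.326,151.615 40.502,157.865 46.752,162.041 54.125,163.508 61.498,162.041 67.748,157.865 71.924,151.615" fill="none" stroke="#ff0000"/>
  <polyline points="97.660,137.033 54.575,96.795" fill="none" stroke="#ff0000"/>
  <polyline points="40.276,43.147 131.474,102.597 100.887,30.190" fill="none" stroke="#ff0000"/>
  <polygon points="104.551,21.600 76.425,150.028 130.015,113.633 131.371,50.398 12.987,149.354" fill="none" stroke="#ff0000"/>
</svg>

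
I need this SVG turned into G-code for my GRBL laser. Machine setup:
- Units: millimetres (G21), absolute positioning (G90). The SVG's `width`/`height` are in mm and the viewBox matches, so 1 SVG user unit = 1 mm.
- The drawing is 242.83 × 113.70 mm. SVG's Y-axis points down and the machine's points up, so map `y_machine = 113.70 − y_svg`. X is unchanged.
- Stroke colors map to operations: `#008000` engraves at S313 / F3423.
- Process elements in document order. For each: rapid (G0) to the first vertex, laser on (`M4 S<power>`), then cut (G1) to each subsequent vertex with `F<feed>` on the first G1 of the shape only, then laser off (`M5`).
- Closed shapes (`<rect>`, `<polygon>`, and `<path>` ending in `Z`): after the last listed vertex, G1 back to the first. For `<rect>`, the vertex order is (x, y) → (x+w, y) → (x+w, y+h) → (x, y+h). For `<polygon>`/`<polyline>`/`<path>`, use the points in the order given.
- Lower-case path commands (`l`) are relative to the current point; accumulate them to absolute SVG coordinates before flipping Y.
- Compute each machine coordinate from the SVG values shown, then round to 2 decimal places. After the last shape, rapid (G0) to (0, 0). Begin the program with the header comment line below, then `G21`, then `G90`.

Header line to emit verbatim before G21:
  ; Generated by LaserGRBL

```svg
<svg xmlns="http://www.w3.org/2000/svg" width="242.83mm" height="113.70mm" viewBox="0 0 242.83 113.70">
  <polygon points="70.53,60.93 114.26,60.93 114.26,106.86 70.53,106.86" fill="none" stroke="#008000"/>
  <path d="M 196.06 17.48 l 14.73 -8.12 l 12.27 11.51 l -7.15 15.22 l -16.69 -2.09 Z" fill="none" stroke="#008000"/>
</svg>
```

viewBox `0 0 242.83 113.70` with mm width/height → 1 unit = 1 mm. Flip: y_m = 113.70 − y_svg.

**Shape 1** — `<polygon>` rectangle, stroke `#008000` → engrave (S313, F3423). Machine vertices: (70.53,52.77) → (114.26,52.77) → (114.26,6.84) → (70.53,6.84) → (70.53,52.77). Closed: final G1 returns to the first vertex.

**Shape 2** — `<path>` regular polygon, stroke `#008000` → engrave (S313, F3423). Machine vertices: (196.06,96.22) → (210.79,104.34) → (223.06,92.83) → (215.91,77.61) → (199.22,79.70) → (196.06,96.22). Closed: final G1 returns to the first vertex.

; Generated by LaserGRBL
G21
G90
G0 X70.53 Y52.77
M4 S313
G1 X114.26 Y52.77 F3423
G1 X114.26 Y6.84
G1 X70.53 Y6.84
G1 X70.53 Y52.77
M5
G0 X196.06 Y96.22
M4 S313
G1 X210.79 Y104.34 F3423
G1 X223.06 Y92.83
G1 X215.91 Y77.61
G1 X199.22 Y79.70
G1 X196.06 Y96.22
M5
G0 X0.00 Y0.00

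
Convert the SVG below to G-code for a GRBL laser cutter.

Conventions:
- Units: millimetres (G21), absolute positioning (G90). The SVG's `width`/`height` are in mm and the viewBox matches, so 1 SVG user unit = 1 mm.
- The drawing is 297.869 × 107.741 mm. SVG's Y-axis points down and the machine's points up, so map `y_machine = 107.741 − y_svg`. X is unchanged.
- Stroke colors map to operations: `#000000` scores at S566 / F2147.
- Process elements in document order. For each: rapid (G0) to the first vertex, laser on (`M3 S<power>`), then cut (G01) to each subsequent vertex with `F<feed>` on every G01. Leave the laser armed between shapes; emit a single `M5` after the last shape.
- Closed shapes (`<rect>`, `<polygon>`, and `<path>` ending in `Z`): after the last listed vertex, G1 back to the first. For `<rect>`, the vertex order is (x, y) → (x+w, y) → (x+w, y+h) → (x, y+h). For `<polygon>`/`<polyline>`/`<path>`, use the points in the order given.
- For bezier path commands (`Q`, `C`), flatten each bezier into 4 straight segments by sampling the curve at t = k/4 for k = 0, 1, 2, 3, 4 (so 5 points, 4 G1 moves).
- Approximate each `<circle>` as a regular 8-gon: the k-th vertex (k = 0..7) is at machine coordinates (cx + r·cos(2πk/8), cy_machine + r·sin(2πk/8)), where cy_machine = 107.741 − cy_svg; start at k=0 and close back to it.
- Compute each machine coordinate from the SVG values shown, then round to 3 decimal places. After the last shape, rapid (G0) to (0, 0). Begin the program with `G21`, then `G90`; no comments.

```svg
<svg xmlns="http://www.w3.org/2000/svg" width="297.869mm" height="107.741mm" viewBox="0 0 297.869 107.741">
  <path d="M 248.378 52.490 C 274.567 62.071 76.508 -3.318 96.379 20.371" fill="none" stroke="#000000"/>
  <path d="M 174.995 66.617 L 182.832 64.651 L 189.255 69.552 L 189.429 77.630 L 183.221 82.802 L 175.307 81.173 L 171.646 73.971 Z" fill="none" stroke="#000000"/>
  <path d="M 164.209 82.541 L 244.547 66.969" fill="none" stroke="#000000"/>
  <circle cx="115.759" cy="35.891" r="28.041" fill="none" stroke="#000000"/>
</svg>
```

Since the viewBox matches the mm dimensions, user units are millimetres directly. The only transform is the Y-flip y_m = 107.741 − y_svg.

Shape 1 is a cubic bezier drawn with `<path>`. Its stroke #000000 means score at S566, F2147. After flipping Y the toolpath is (248.378,55.251) → (232.882,59.559) → (174.748,76.601) → (115.429,90.998) → (96.379,87.370).

Shape 2 is a regular polygon drawn with `<path>`. Its stroke #000000 means score at S566, F2147. After flipping Y the toolpath is (174.995,41.124) → (182.832,43.090) → (189.255,38.189) → (189.429,30.111) → (183.221,24.939) → (175.307,26.568) → (171.646,33.770) → (174.995,41.124), returning to the start.

Shape 3 is a line segment drawn with `<path>`. Its stroke #000000 means score at S566, F2147. After flipping Y the toolpath is (164.209,25.200) → (244.547,40.772).

Shape 4 is a circle drawn with `<circle>`. Its stroke #000000 means score at S566, F2147. After flipping Y the toolpath is (143.800,71.850) → (135.587,91.678) → (115.759,99.891) → (95.931,91.678) → (87.718,71.850) → (95.931,52.022) → (115.759,43.809) → (135.587,52.022) → (143.800,71.850), returning to the start.

G21
G90
G0 X248.378 Y55.251
M3 S566
G01 X232.882 Y59.559 F2147
G01 X174.748 Y76.601 F2147
G01 X115.429 Y90.998 F2147
G01 X96.379 Y87.370 F2147
G0 X174.995 Y41.124
M3 S566
G01 X182.832 Y43.090 F2147
G01 X189.255 Y38.189 F2147
G01 X189.429 Y30.111 F2147
G01 X183.221 Y24.939 F2147
G01 X175.307 Y26.568 F2147
G01 X171.646 Y33.770 F2147
G01 X174.995 Y41.124 F2147
G0 X164.209 Y25.200
M3 S566
G01 X244.547 Y40.772 F2147
G0 X143.800 Y71.850
M3 S566
G01 X135.587 Y91.678 F2147
G01 X115.759 Y99.891 F2147
G01 X95.931 Y91.678 F2147
G01 X87.718 Y71.850 F2147
G01 X95.931 Y52.022 F2147
G01 X115.759 Y43.809 F2147
G01 X135.587 Y52.022 F2147
G01 X143.800 Y71.850 F2147
M5
G0 X0.000 Y0.000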